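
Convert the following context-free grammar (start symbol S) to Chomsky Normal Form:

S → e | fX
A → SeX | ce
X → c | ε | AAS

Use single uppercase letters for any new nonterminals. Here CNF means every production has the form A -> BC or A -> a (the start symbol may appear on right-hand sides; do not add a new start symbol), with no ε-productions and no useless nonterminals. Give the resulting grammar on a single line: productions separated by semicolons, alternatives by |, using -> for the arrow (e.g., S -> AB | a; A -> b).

Nullable: {X}; after ε-elimination: S -> e | f | fX; A -> Se | ce | SeX; X -> c | AAS.
No unit productions to eliminate.
TERM: introduce C -> c, B -> e, D -> f and substitute in every rule of length ≥2.
BIN: A -> SBX becomes A -> SE, E -> BX; X -> AAS becomes X -> AF, F -> AS.

S -> e | f | DX; A -> CB | SB | SE; B -> e; C -> c; D -> f; E -> BX; F -> AS; X -> c | AF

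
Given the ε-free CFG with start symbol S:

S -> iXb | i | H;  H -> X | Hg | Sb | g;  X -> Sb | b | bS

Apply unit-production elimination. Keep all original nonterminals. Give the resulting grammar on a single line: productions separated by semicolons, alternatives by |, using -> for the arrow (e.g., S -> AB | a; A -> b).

Unit productions: H->X, S->H.
Unit pairs (A ⇒* B via units): (H,X), (S,H), (S,X).
S: inherits non-unit rules of {H, S, X} → Hg | Sb | b | bS | g | i | iXb.
H: inherits non-unit rules of {H, X} → Hg | Sb | b | bS | g.
X: inherits non-unit rules of {X} → Sb | b | bS.

S -> b | g | i | Hg | Sb | bS | iXb; H -> b | g | Hg | Sb | bS; X -> b | Sb | bS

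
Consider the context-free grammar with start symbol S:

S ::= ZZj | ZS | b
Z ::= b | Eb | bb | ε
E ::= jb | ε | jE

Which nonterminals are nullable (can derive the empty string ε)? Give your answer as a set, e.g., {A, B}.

Directly nullable (have an ε-rule): {E, Z}.
Not nullable: S — each has a terminal in every rule's right-hand side or depends on a non-nullable symbol.

{E, Z}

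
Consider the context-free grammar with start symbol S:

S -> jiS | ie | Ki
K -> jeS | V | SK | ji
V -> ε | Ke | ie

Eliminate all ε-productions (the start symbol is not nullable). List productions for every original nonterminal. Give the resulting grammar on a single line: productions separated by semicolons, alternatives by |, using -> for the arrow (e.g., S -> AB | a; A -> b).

S -> i | Ki | ie | jiS; K -> S | V | SK | ji | jeS; V -> e | Ke | ie

Nullable set: {K, V}.
S -> Ki: K nullable, giving Ki | i.
K -> SK: K nullable, giving S | SK.
K -> V: V nullable, giving V.
Drop V -> ε.
V -> Ke: K nullable, giving Ke | e.
Unchanged (no nullable symbols): S -> ie; S -> jiS; K -> jeS; K -> ji; V -> ie.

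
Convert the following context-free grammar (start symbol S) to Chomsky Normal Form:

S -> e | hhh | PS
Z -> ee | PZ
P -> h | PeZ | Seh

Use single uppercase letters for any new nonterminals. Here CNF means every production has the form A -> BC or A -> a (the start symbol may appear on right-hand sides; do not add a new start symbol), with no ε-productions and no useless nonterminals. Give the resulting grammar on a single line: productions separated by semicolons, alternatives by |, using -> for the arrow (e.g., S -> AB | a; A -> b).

S -> e | BE | PS; A -> e; B -> h; C -> AZ; D -> AB; E -> BB; P -> h | PC | SD; Z -> AA | PZ

No ε-productions.
No unit productions to eliminate.
TERM: introduce A -> e, B -> h and substitute in every rule of length ≥2.
BIN: P -> PAZ becomes P -> PC, C -> AZ; P -> SAB becomes P -> SD, D -> AB; S -> BBB becomes S -> BE, E -> BB.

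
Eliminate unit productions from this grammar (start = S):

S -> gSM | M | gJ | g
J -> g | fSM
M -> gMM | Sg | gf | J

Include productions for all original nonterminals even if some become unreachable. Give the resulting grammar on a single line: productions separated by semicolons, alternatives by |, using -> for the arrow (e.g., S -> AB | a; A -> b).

S -> g | Sg | gJ | gf | fSM | gMM | gSM; J -> g | fSM; M -> g | Sg | gf | fSM | gMM

Unit productions: M->J, S->M.
Unit pairs (A ⇒* B via units): (M,J), (S,J), (S,M).
S: inherits non-unit rules of {J, M, S} → Sg | fSM | g | gJ | gMM | gSM | gf.
J: inherits non-unit rules of {J} → fSM | g.
M: inherits non-unit rules of {J, M} → Sg | fSM | g | gMM | gf.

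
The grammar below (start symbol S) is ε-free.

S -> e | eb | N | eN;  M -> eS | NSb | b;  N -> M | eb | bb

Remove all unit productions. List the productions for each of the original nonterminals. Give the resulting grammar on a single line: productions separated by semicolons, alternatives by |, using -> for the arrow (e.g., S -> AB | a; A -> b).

Unit productions: N->M, S->N.
Unit pairs (A ⇒* B via units): (N,M), (S,M), (S,N).
S: inherits non-unit rules of {M, N, S} → NSb | b | bb | e | eN | eS | eb.
M: inherits non-unit rules of {M} → NSb | b | eS.
N: inherits non-unit rules of {M, N} → NSb | b | bb | eS | eb.

S -> b | e | bb | eN | eS | eb | NSb; M -> b | eS | NSb; N -> b | bb | eS | eb | NSb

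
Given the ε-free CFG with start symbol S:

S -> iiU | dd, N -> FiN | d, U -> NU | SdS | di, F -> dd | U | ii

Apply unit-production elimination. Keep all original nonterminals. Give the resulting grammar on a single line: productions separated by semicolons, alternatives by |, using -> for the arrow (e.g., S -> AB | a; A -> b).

S -> dd | iiU; F -> NU | dd | di | ii | SdS; N -> d | FiN; U -> NU | di | SdS

Unit productions: F->U.
Unit pairs (A ⇒* B via units): (F,U).
S: inherits non-unit rules of {S} → dd | iiU.
F: inherits non-unit rules of {F, U} → NU | SdS | dd | di | ii.
N: inherits non-unit rules of {N} → FiN | d.
U: inherits non-unit rules of {U} → NU | SdS | di.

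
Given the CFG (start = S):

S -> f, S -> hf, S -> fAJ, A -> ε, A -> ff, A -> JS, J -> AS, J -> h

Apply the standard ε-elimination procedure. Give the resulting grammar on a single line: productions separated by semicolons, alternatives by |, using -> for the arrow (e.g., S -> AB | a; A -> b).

Nullable set: {A}.
S -> fAJ: A nullable, giving fAJ | fJ.
Drop A -> ε.
J -> AS: A nullable, giving AS | S.
Unchanged (no nullable symbols): S -> f; S -> hf; A -> JS; A -> ff; J -> h.

S -> f | fJ | hf | fAJ; A -> JS | ff; J -> S | h | AS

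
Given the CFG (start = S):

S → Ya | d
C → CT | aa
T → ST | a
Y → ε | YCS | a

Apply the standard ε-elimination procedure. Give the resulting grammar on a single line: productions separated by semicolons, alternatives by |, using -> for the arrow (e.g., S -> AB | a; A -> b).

S -> a | d | Ya; C -> CT | aa; T -> a | ST; Y -> a | CS | YCS

Nullable set: {Y}.
S -> Ya: Y nullable, giving Ya | a.
Drop Y -> ε.
Y -> YCS: Y nullable, giving CS | YCS.
Unchanged (no nullable symbols): S -> d; C -> CT; C -> aa; T -> ST; T -> a; Y -> a.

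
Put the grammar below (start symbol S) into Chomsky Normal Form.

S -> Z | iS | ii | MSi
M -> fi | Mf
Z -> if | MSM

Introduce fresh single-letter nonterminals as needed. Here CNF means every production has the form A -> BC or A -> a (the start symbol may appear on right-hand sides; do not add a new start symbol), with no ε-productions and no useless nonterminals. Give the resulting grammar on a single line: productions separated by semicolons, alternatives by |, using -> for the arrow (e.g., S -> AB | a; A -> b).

S -> BA | BB | BS | MC | MD; A -> f; B -> i; C -> SB; D -> SM; M -> AB | MA

No ε-productions.
After unit-elimination: S -> iS | if | ii | MSM | MSi; M -> Mf | fi; Z -> if | MSM.
TERM: introduce A -> f, B -> i and substitute in every rule of length ≥2.
BIN: S -> MSB becomes S -> MC, C -> SB; S -> MSM becomes S -> MD, D -> SM; Z -> MSM becomes Z -> ME, E -> SM.
Drop unreachable/unproductive: Z.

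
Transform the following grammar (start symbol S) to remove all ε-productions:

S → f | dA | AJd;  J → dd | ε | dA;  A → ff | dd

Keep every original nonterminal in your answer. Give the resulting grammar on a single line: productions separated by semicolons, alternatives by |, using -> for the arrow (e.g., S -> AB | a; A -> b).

S -> f | Ad | dA | AJd; A -> dd | ff; J -> dA | dd

Nullable set: {J}.
S -> AJd: J nullable, giving AJd | Ad.
Drop J -> ε.
Unchanged (no nullable symbols): S -> dA; S -> f; A -> dd; A -> ff; J -> dA; J -> dd.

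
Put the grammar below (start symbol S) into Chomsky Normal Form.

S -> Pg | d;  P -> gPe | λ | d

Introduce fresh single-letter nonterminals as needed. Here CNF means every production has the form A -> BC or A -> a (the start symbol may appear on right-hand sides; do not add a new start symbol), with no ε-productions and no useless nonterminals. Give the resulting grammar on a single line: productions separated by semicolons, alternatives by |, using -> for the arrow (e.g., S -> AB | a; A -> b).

Nullable: {P}; after ε-elimination: S -> d | g | Pg; P -> d | ge | gPe.
No unit productions to eliminate.
TERM: introduce B -> e, A -> g and substitute in every rule of length ≥2.
BIN: P -> APB becomes P -> AC, C -> PB.

S -> d | g | PA; A -> g; B -> e; C -> PB; P -> d | AB | AC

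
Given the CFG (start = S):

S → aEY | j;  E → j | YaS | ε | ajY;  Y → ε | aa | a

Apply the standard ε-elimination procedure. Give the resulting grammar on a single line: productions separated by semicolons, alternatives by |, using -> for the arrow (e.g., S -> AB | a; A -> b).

Nullable set: {E, Y}.
S -> aEY: E, Y nullable, giving a | aE | aEY | aY.
Drop E -> ε.
E -> YaS: Y nullable, giving YaS | aS.
E -> ajY: Y nullable, giving aj | ajY.
Drop Y -> ε.
Unchanged (no nullable symbols): S -> j; E -> j; Y -> a; Y -> aa.

S -> a | j | aE | aY | aEY; E -> j | aS | aj | YaS | ajY; Y -> a | aa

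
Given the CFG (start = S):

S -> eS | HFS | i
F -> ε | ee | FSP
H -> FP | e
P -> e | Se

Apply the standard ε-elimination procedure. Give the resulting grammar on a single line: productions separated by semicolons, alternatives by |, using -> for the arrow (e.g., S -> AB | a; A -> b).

Nullable set: {F}.
S -> HFS: F nullable, giving HFS | HS.
Drop F -> ε.
F -> FSP: F nullable, giving FSP | SP.
H -> FP: F nullable, giving FP | P.
Unchanged (no nullable symbols): S -> eS; S -> i; F -> ee; H -> e; P -> Se; P -> e.

S -> i | HS | eS | HFS; F -> SP | ee | FSP; H -> P | e | FP; P -> e | Se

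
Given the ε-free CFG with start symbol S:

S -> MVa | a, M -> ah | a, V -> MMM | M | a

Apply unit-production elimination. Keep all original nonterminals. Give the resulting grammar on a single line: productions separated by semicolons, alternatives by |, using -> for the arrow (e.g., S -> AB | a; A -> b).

Unit productions: V->M.
Unit pairs (A ⇒* B via units): (V,M).
S: inherits non-unit rules of {S} → MVa | a.
M: inherits non-unit rules of {M} → a | ah.
V: inherits non-unit rules of {M, V} → MMM | a | ah.

S -> a | MVa; M -> a | ah; V -> a | ah | MMM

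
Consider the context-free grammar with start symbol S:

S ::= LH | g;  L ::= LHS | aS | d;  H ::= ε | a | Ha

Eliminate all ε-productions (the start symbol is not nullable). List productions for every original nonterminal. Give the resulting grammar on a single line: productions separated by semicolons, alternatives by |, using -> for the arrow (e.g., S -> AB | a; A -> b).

S -> L | g | LH; H -> a | Ha; L -> d | LS | aS | LHS

Nullable set: {H}.
S -> LH: H nullable, giving L | LH.
Drop H -> ε.
H -> Ha: H nullable, giving Ha | a.
L -> LHS: H nullable, giving LHS | LS.
Unchanged (no nullable symbols): S -> g; H -> a; L -> aS; L -> d.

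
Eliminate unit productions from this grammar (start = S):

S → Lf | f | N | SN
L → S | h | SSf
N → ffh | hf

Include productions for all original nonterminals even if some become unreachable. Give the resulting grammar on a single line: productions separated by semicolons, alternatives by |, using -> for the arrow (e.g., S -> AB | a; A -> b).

Unit productions: L->S, S->N.
Unit pairs (A ⇒* B via units): (L,N), (L,S), (S,N).
S: inherits non-unit rules of {N, S} → Lf | SN | f | ffh | hf.
L: inherits non-unit rules of {L, N, S} → Lf | SN | SSf | f | ffh | h | hf.
N: inherits non-unit rules of {N} → ffh | hf.

S -> f | Lf | SN | hf | ffh; L -> f | h | Lf | SN | hf | SSf | ffh; N -> hf | ffh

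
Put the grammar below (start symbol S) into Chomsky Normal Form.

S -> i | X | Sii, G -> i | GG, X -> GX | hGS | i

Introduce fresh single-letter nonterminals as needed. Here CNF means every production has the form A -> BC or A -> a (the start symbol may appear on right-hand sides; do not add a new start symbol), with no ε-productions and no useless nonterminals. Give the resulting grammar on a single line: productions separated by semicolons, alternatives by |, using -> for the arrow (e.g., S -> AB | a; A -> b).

S -> i | BC | GX | SD; A -> i; B -> h; C -> GS; D -> AA; E -> GS; G -> i | GG; X -> i | BE | GX

No ε-productions.
After unit-elimination: S -> i | GX | Sii | hGS; G -> i | GG; X -> i | GX | hGS.
TERM: introduce B -> h, A -> i and substitute in every rule of length ≥2.
BIN: S -> BGS becomes S -> BC, C -> GS; S -> SAA becomes S -> SD, D -> AA; X -> BGS becomes X -> BE, E -> GS.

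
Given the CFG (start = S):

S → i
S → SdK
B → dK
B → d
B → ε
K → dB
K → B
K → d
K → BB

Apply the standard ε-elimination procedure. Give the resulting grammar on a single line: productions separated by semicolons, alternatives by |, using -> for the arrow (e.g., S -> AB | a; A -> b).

Nullable set: {B, K}.
S -> SdK: K nullable, giving Sd | SdK.
Drop B -> ε.
B -> dK: K nullable, giving d | dK.
K -> B: B nullable, giving B.
K -> BB: B, B nullable, giving B | BB.
K -> dB: B nullable, giving d | dB.
Unchanged (no nullable symbols): S -> i; B -> d; K -> d.

S -> i | Sd | SdK; B -> d | dK; K -> B | d | BB | dB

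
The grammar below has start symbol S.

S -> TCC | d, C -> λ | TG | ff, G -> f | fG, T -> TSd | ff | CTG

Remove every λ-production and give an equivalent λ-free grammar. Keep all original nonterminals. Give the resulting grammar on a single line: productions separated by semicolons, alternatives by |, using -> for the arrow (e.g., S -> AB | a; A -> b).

S -> T | d | TC | TCC; C -> TG | ff; G -> f | fG; T -> TG | ff | CTG | TSd

Nullable set: {C}.
S -> TCC: C, C nullable, giving T | TC | TCC.
Drop C -> λ.
T -> CTG: C nullable, giving CTG | TG.
Unchanged (no nullable symbols): S -> d; C -> TG; C -> ff; G -> f; G -> fG; T -> TSd; T -> ff.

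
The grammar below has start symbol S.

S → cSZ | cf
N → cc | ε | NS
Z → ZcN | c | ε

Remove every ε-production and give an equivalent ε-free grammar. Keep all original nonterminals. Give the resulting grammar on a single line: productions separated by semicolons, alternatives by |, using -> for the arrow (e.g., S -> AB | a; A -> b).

Nullable set: {N, Z}.
S -> cSZ: Z nullable, giving cS | cSZ.
Drop N -> ε.
N -> NS: N nullable, giving NS | S.
Drop Z -> ε.
Z -> ZcN: Z, N nullable, giving Zc | ZcN | c | cN.
Unchanged (no nullable symbols): S -> cf; N -> cc; Z -> c.

S -> cS | cf | cSZ; N -> S | NS | cc; Z -> c | Zc | cN | ZcN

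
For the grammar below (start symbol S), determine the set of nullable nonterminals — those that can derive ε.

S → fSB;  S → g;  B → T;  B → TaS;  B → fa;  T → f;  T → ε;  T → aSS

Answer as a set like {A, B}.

Directly nullable (have an ε-rule): {T}.
B is nullable via B -> T (every symbol on the right is already known nullable).
Not nullable: S — each has a terminal in every rule's right-hand side or depends on a non-nullable symbol.

{B, T}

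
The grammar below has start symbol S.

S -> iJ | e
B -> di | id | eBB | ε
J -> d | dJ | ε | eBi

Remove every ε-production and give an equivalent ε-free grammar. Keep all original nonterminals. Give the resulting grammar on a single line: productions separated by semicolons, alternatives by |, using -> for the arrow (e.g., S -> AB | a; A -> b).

S -> e | i | iJ; B -> e | di | eB | id | eBB; J -> d | dJ | ei | eBi

Nullable set: {B, J}.
S -> iJ: J nullable, giving i | iJ.
Drop B -> ε.
B -> eBB: B, B nullable, giving e | eB | eBB.
Drop J -> ε.
J -> dJ: J nullable, giving d | dJ.
J -> eBi: B nullable, giving eBi | ei.
Unchanged (no nullable symbols): S -> e; B -> di; B -> id; J -> d.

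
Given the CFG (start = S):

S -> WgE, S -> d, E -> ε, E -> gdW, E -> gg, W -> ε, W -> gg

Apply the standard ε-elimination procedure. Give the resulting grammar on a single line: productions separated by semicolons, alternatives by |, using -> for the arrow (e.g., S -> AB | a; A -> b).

S -> d | g | Wg | gE | WgE; E -> gd | gg | gdW; W -> gg

Nullable set: {E, W}.
S -> WgE: W, E nullable, giving Wg | WgE | g | gE.
Drop E -> ε.
E -> gdW: W nullable, giving gd | gdW.
Drop W -> ε.
Unchanged (no nullable symbols): S -> d; E -> gg; W -> gg.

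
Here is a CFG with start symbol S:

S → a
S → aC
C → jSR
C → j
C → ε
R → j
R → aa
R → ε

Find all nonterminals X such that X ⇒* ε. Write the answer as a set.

Directly nullable (have an ε-rule): {C, R}.
Not nullable: S — each has a terminal in every rule's right-hand side or depends on a non-nullable symbol.

{C, R}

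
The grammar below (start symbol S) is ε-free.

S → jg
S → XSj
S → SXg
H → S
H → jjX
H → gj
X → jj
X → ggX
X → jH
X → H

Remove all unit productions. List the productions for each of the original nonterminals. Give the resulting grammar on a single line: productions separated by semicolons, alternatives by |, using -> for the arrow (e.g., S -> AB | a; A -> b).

S -> jg | SXg | XSj; H -> gj | jg | SXg | XSj | jjX; X -> gj | jH | jg | jj | SXg | XSj | ggX | jjX

Unit productions: H->S, X->H.
Unit pairs (A ⇒* B via units): (H,S), (X,H), (X,S).
S: inherits non-unit rules of {S} → SXg | XSj | jg.
H: inherits non-unit rules of {H, S} → SXg | XSj | gj | jg | jjX.
X: inherits non-unit rules of {H, S, X} → SXg | XSj | ggX | gj | jH | jg | jj | jjX.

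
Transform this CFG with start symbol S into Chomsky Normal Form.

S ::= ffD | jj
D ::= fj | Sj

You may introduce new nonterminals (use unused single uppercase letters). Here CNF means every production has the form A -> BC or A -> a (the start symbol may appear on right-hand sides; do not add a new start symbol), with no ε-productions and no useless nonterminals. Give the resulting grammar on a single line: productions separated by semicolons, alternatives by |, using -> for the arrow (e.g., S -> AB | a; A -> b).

No ε-productions.
No unit productions to eliminate.
TERM: introduce B -> f, A -> j and substitute in every rule of length ≥2.
BIN: S -> BBD becomes S -> BC, C -> BD.

S -> AA | BC; A -> j; B -> f; C -> BD; D -> BA | SA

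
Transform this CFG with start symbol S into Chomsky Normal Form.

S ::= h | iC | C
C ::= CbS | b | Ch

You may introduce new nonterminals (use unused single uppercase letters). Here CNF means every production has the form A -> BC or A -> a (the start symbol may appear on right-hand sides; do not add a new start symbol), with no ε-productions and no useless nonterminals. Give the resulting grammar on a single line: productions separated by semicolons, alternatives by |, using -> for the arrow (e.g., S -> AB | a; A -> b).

S -> b | h | CB | CF | DC; A -> b; B -> h; C -> b | CB | CE; D -> i; E -> AS; F -> AS

No ε-productions.
After unit-elimination: S -> b | h | Ch | iC | CbS; C -> b | Ch | CbS.
TERM: introduce A -> b, B -> h, D -> i and substitute in every rule of length ≥2.
BIN: C -> CAS becomes C -> CE, E -> AS; S -> CAS becomes S -> CF, F -> AS.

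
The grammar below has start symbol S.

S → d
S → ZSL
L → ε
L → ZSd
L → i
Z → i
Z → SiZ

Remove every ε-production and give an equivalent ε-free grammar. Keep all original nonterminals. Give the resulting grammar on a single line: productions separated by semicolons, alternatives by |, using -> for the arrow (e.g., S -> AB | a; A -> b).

Nullable set: {L}.
S -> ZSL: L nullable, giving ZS | ZSL.
Drop L -> ε.
Unchanged (no nullable symbols): S -> d; L -> ZSd; L -> i; Z -> SiZ; Z -> i.

S -> d | ZS | ZSL; L -> i | ZSd; Z -> i | SiZ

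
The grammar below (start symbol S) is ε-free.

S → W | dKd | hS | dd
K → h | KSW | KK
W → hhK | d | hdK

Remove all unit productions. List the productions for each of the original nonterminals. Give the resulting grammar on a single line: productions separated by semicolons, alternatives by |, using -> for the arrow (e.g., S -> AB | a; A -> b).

S -> d | dd | hS | dKd | hdK | hhK; K -> h | KK | KSW; W -> d | hdK | hhK

Unit productions: S->W.
Unit pairs (A ⇒* B via units): (S,W).
S: inherits non-unit rules of {S, W} → d | dKd | dd | hS | hdK | hhK.
K: inherits non-unit rules of {K} → KK | KSW | h.
W: inherits non-unit rules of {W} → d | hdK | hhK.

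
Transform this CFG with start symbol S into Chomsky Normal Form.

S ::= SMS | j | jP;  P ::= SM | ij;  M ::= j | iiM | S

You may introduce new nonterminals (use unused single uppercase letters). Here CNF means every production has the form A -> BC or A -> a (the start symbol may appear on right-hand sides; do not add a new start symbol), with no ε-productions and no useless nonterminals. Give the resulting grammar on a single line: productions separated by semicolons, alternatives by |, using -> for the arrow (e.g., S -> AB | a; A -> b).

No ε-productions.
After unit-elimination: S -> j | jP | SMS; M -> j | jP | SMS | iiM; P -> SM | ij.
TERM: introduce A -> i, B -> j and substitute in every rule of length ≥2.
BIN: M -> AAM becomes M -> AC, C -> AM; M -> SMS becomes M -> SD, D -> MS; S -> SMS becomes S -> SE, E -> MS.

S -> j | BP | SE; A -> i; B -> j; C -> AM; D -> MS; E -> MS; M -> j | AC | BP | SD; P -> AB | SM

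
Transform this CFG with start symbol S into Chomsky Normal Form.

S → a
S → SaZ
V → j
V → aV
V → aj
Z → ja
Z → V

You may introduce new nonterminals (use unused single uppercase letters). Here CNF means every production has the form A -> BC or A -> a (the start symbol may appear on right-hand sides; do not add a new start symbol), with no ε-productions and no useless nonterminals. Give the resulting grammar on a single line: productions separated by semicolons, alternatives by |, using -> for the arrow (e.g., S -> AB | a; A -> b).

No ε-productions.
After unit-elimination: S -> a | SaZ; V -> j | aV | aj; Z -> j | aV | aj | ja.
TERM: introduce A -> a, B -> j and substitute in every rule of length ≥2.
BIN: S -> SAZ becomes S -> SC, C -> AZ.

S -> a | SC; A -> a; B -> j; C -> AZ; V -> j | AB | AV; Z -> j | AB | AV | BA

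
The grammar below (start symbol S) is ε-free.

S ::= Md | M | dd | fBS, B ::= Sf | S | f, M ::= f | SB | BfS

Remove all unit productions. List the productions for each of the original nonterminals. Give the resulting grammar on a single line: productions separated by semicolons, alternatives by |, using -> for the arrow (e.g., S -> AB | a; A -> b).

Unit productions: B->S, S->M.
Unit pairs (A ⇒* B via units): (B,M), (B,S), (S,M).
S: inherits non-unit rules of {M, S} → BfS | Md | SB | dd | f | fBS.
B: inherits non-unit rules of {B, M, S} → BfS | Md | SB | Sf | dd | f | fBS.
M: inherits non-unit rules of {M} → BfS | SB | f.

S -> f | Md | SB | dd | BfS | fBS; B -> f | Md | SB | Sf | dd | BfS | fBS; M -> f | SB | BfS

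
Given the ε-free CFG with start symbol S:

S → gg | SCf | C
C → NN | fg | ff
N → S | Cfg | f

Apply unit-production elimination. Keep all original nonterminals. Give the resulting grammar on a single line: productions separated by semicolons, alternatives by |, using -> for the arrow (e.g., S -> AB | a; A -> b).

S -> NN | ff | fg | gg | SCf; C -> NN | ff | fg; N -> f | NN | ff | fg | gg | Cfg | SCf

Unit productions: N->S, S->C.
Unit pairs (A ⇒* B via units): (N,C), (N,S), (S,C).
S: inherits non-unit rules of {C, S} → NN | SCf | ff | fg | gg.
C: inherits non-unit rules of {C} → NN | ff | fg.
N: inherits non-unit rules of {C, N, S} → Cfg | NN | SCf | f | ff | fg | gg.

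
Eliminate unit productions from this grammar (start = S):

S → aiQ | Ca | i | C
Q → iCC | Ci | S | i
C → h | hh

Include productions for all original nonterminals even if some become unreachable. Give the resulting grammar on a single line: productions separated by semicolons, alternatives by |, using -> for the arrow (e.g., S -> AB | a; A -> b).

Unit productions: Q->S, S->C.
Unit pairs (A ⇒* B via units): (Q,C), (Q,S), (S,C).
S: inherits non-unit rules of {C, S} → Ca | aiQ | h | hh | i.
C: inherits non-unit rules of {C} → h | hh.
Q: inherits non-unit rules of {C, Q, S} → Ca | Ci | aiQ | h | hh | i | iCC.

S -> h | i | Ca | hh | aiQ; C -> h | hh; Q -> h | i | Ca | Ci | hh | aiQ | iCC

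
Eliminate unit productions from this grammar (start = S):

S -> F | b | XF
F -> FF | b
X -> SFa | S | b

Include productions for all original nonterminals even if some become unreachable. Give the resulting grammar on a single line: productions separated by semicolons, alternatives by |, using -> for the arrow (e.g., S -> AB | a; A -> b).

S -> b | FF | XF; F -> b | FF; X -> b | FF | XF | SFa

Unit productions: S->F, X->S.
Unit pairs (A ⇒* B via units): (S,F), (X,F), (X,S).
S: inherits non-unit rules of {F, S} → FF | XF | b.
F: inherits non-unit rules of {F} → FF | b.
X: inherits non-unit rules of {F, S, X} → FF | SFa | XF | b.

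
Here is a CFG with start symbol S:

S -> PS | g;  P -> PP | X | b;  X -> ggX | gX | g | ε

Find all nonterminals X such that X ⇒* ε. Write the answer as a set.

{P, X}

Directly nullable (have an ε-rule): {X}.
P is nullable via P -> X (every symbol on the right is already known nullable).
Not nullable: S — each has a terminal in every rule's right-hand side or depends on a non-nullable symbol.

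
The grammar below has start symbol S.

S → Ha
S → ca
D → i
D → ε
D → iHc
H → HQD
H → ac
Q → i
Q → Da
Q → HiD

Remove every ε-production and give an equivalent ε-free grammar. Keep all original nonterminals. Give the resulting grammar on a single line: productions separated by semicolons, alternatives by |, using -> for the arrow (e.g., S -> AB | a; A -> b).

Nullable set: {D}.
Drop D -> ε.
H -> HQD: D nullable, giving HQ | HQD.
Q -> Da: D nullable, giving Da | a.
Q -> HiD: D nullable, giving Hi | HiD.
Unchanged (no nullable symbols): S -> Ha; S -> ca; D -> i; D -> iHc; H -> ac; Q -> i.

S -> Ha | ca; D -> i | iHc; H -> HQ | ac | HQD; Q -> a | i | Da | Hi | HiD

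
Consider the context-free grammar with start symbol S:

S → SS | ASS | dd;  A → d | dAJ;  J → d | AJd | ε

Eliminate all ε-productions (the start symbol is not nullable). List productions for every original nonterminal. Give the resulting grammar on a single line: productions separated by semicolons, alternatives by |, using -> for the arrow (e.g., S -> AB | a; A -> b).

Nullable set: {J}.
A -> dAJ: J nullable, giving dA | dAJ.
Drop J -> ε.
J -> AJd: J nullable, giving AJd | Ad.
Unchanged (no nullable symbols): S -> ASS; S -> SS; S -> dd; A -> d; J -> d.

S -> SS | dd | ASS; A -> d | dA | dAJ; J -> d | Ad | AJd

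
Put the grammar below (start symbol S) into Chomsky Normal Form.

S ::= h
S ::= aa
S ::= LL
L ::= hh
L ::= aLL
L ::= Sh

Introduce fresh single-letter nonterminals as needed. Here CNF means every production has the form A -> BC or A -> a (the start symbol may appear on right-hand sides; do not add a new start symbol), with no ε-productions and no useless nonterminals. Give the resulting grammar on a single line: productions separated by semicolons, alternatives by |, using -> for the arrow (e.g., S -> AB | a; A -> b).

S -> h | BB | LL; A -> h; B -> a; C -> LL; L -> AA | BC | SA

No ε-productions.
No unit productions to eliminate.
TERM: introduce B -> a, A -> h and substitute in every rule of length ≥2.
BIN: L -> BLL becomes L -> BC, C -> LL.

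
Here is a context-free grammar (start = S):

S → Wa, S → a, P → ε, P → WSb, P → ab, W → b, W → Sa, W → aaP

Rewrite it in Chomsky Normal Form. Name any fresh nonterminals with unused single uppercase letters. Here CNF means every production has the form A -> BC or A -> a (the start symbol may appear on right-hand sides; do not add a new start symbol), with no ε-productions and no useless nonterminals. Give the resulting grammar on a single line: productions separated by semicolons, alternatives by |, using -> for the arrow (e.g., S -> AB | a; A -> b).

S -> a | WB; A -> b; B -> a; C -> SA; D -> BP; P -> BA | WC; W -> b | BB | BD | SB

Nullable: {P}; after ε-elimination: S -> a | Wa; P -> ab | WSb; W -> b | Sa | aa | aaP.
No unit productions to eliminate.
TERM: introduce B -> a, A -> b and substitute in every rule of length ≥2.
BIN: P -> WSA becomes P -> WC, C -> SA; W -> BBP becomes W -> BD, D -> BP.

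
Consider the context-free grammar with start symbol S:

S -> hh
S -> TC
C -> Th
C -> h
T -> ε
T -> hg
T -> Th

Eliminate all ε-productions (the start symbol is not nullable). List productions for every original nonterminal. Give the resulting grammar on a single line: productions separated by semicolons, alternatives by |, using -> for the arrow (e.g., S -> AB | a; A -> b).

S -> C | TC | hh; C -> h | Th; T -> h | Th | hg

Nullable set: {T}.
S -> TC: T nullable, giving C | TC.
C -> Th: T nullable, giving Th | h.
Drop T -> ε.
T -> Th: T nullable, giving Th | h.
Unchanged (no nullable symbols): S -> hh; C -> h; T -> hg.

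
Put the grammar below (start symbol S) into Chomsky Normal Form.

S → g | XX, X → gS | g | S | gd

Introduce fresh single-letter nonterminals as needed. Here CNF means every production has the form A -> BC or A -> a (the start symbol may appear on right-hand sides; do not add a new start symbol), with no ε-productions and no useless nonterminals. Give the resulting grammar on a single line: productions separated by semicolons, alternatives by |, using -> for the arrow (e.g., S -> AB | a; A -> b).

S -> g | XX; A -> g; B -> d; X -> g | AB | AS | XX

No ε-productions.
After unit-elimination: S -> g | XX; X -> g | XX | gS | gd.
TERM: introduce B -> d, A -> g and substitute in every rule of length ≥2.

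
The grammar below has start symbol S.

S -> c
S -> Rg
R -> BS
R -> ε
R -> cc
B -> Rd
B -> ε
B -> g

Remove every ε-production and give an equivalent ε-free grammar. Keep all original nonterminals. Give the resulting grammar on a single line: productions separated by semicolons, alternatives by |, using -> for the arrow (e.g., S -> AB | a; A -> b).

S -> c | g | Rg; B -> d | g | Rd; R -> S | BS | cc

Nullable set: {B, R}.
S -> Rg: R nullable, giving Rg | g.
Drop B -> ε.
B -> Rd: R nullable, giving Rd | d.
Drop R -> ε.
R -> BS: B nullable, giving BS | S.
Unchanged (no nullable symbols): S -> c; B -> g; R -> cc.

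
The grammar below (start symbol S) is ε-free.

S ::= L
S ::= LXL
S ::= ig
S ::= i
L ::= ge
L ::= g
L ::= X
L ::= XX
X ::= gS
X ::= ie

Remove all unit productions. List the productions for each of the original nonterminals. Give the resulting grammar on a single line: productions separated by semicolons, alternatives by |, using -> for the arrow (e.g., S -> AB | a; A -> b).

Unit productions: L->X, S->L.
Unit pairs (A ⇒* B via units): (L,X), (S,L), (S,X).
S: inherits non-unit rules of {L, S, X} → LXL | XX | g | gS | ge | i | ie | ig.
L: inherits non-unit rules of {L, X} → XX | g | gS | ge | ie.
X: inherits non-unit rules of {X} → gS | ie.

S -> g | i | XX | gS | ge | ie | ig | LXL; L -> g | XX | gS | ge | ie; X -> gS | ie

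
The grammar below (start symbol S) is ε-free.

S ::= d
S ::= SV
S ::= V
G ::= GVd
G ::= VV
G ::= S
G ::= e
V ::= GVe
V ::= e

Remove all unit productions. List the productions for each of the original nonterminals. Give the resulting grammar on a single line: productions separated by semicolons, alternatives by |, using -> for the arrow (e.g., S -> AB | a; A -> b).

Unit productions: G->S, S->V.
Unit pairs (A ⇒* B via units): (G,S), (G,V), (S,V).
S: inherits non-unit rules of {S, V} → GVe | SV | d | e.
G: inherits non-unit rules of {G, S, V} → GVd | GVe | SV | VV | d | e.
V: inherits non-unit rules of {V} → GVe | e.

S -> d | e | SV | GVe; G -> d | e | SV | VV | GVd | GVe; V -> e | GVe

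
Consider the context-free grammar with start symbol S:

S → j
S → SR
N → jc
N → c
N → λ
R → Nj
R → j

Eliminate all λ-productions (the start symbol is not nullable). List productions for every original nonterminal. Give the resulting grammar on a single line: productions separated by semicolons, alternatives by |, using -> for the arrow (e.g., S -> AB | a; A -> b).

S -> j | SR; N -> c | jc; R -> j | Nj

Nullable set: {N}.
Drop N -> λ.
R -> Nj: N nullable, giving Nj | j.
Unchanged (no nullable symbols): S -> SR; S -> j; N -> c; N -> jc; R -> j.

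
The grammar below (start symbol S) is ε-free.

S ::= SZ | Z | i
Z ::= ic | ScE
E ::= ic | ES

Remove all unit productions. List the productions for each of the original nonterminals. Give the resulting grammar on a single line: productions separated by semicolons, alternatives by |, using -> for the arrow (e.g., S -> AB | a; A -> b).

Unit productions: S->Z.
Unit pairs (A ⇒* B via units): (S,Z).
S: inherits non-unit rules of {S, Z} → SZ | ScE | i | ic.
E: inherits non-unit rules of {E} → ES | ic.
Z: inherits non-unit rules of {Z} → ScE | ic.

S -> i | SZ | ic | ScE; E -> ES | ic; Z -> ic | ScE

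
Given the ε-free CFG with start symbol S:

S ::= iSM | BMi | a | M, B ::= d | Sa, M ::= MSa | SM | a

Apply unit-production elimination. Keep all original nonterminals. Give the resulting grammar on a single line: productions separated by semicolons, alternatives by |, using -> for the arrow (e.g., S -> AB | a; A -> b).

S -> a | SM | BMi | MSa | iSM; B -> d | Sa; M -> a | SM | MSa

Unit productions: S->M.
Unit pairs (A ⇒* B via units): (S,M).
S: inherits non-unit rules of {M, S} → BMi | MSa | SM | a | iSM.
B: inherits non-unit rules of {B} → Sa | d.
M: inherits non-unit rules of {M} → MSa | SM | a.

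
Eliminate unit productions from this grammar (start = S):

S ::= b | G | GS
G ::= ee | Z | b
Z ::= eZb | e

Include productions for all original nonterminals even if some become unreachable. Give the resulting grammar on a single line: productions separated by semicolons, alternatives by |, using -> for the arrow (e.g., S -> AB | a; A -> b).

Unit productions: G->Z, S->G.
Unit pairs (A ⇒* B via units): (G,Z), (S,G), (S,Z).
S: inherits non-unit rules of {G, S, Z} → GS | b | e | eZb | ee.
G: inherits non-unit rules of {G, Z} → b | e | eZb | ee.
Z: inherits non-unit rules of {Z} → e | eZb.

S -> b | e | GS | ee | eZb; G -> b | e | ee | eZb; Z -> e | eZb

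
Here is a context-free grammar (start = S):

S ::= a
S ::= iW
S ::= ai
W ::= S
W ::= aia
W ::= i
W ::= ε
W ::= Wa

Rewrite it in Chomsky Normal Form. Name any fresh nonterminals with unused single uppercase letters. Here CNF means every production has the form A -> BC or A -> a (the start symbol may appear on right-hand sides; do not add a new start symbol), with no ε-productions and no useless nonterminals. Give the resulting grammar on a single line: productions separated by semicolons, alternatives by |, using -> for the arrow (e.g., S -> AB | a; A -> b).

S -> a | i | AB | BW; A -> a; B -> i; C -> BA; W -> a | i | AB | AC | BW | WA

Nullable: {W}; after ε-elimination: S -> a | i | ai | iW; W -> S | a | i | Wa | aia.
After unit-elimination: S -> a | i | ai | iW; W -> a | i | Wa | ai | iW | aia.
TERM: introduce A -> a, B -> i and substitute in every rule of length ≥2.
BIN: W -> ABA becomes W -> AC, C -> BA.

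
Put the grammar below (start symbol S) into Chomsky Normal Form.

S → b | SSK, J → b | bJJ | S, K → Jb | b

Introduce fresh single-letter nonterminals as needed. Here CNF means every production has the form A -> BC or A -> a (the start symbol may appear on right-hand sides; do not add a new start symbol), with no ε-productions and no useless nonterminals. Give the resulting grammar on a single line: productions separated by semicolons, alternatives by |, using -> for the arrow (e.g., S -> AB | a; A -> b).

No ε-productions.
After unit-elimination: S -> b | SSK; J -> b | SSK | bJJ; K -> b | Jb.
TERM: introduce A -> b and substitute in every rule of length ≥2.
BIN: J -> AJJ becomes J -> AB, B -> JJ; J -> SSK becomes J -> SC, C -> SK; S -> SSK becomes S -> SD, D -> SK.

S -> b | SD; A -> b; B -> JJ; C -> SK; D -> SK; J -> b | AB | SC; K -> b | JA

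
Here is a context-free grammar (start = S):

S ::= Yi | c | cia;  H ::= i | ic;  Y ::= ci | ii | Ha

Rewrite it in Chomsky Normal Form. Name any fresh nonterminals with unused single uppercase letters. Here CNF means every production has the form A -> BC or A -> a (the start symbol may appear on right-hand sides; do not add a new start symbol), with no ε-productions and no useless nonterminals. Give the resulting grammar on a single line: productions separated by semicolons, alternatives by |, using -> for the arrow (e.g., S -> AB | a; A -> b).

S -> c | BD | YA; A -> i; B -> c; C -> a; D -> AC; H -> i | AB; Y -> AA | BA | HC

No ε-productions.
No unit productions to eliminate.
TERM: introduce C -> a, B -> c, A -> i and substitute in every rule of length ≥2.
BIN: S -> BAC becomes S -> BD, D -> AC.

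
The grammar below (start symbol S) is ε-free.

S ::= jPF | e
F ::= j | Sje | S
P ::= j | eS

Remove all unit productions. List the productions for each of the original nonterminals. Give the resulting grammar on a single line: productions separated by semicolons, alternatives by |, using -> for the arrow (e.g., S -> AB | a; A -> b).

Unit productions: F->S.
Unit pairs (A ⇒* B via units): (F,S).
S: inherits non-unit rules of {S} → e | jPF.
F: inherits non-unit rules of {F, S} → Sje | e | j | jPF.
P: inherits non-unit rules of {P} → eS | j.

S -> e | jPF; F -> e | j | Sje | jPF; P -> j | eS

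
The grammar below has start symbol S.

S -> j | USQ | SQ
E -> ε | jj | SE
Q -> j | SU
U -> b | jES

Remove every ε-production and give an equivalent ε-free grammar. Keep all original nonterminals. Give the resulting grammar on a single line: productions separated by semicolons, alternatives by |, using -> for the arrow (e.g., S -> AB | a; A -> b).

Nullable set: {E}.
Drop E -> ε.
E -> SE: E nullable, giving S | SE.
U -> jES: E nullable, giving jES | jS.
Unchanged (no nullable symbols): S -> SQ; S -> USQ; S -> j; E -> jj; Q -> SU; Q -> j; U -> b.

S -> j | SQ | USQ; E -> S | SE | jj; Q -> j | SU; U -> b | jS | jES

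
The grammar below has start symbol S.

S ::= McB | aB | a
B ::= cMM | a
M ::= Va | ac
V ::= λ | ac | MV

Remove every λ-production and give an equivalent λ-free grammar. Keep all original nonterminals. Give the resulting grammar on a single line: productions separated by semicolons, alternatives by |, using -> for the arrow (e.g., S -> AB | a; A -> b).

Nullable set: {V}.
M -> Va: V nullable, giving Va | a.
Drop V -> λ.
V -> MV: V nullable, giving M | MV.
Unchanged (no nullable symbols): S -> McB; S -> a; S -> aB; B -> a; B -> cMM; M -> ac; V -> ac.

S -> a | aB | McB; B -> a | cMM; M -> a | Va | ac; V -> M | MV | ac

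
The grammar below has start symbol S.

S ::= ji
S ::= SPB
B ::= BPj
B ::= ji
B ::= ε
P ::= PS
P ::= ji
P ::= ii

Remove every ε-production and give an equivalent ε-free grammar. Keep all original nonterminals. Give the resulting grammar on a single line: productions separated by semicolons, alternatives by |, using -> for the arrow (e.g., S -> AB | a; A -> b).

Nullable set: {B}.
S -> SPB: B nullable, giving SP | SPB.
Drop B -> ε.
B -> BPj: B nullable, giving BPj | Pj.
Unchanged (no nullable symbols): S -> ji; B -> ji; P -> PS; P -> ii; P -> ji.

S -> SP | ji | SPB; B -> Pj | ji | BPj; P -> PS | ii | ji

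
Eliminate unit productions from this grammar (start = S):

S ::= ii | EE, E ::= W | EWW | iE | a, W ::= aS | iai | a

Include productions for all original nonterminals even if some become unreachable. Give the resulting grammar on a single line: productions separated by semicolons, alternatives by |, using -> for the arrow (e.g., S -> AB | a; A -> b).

S -> EE | ii; E -> a | aS | iE | EWW | iai; W -> a | aS | iai

Unit productions: E->W.
Unit pairs (A ⇒* B via units): (E,W).
S: inherits non-unit rules of {S} → EE | ii.
E: inherits non-unit rules of {E, W} → EWW | a | aS | iE | iai.
W: inherits non-unit rules of {W} → a | aS | iai.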